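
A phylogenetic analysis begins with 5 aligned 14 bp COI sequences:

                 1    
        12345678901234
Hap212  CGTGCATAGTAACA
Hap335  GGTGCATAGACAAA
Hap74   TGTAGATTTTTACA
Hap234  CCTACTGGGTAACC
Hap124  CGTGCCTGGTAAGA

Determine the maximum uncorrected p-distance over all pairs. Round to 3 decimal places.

Pairwise Hamming distances:
  Hap212 vs Hap335: 4
  Hap212 vs Hap74: 6
  Hap212 vs Hap234: 6
  Hap212 vs Hap124: 3
  Hap335 vs Hap74: 8
  Hap335 vs Hap234: 10
  Hap335 vs Hap124: 6
  Hap74 vs Hap234: 9
  Hap74 vs Hap124: 8
  Hap234 vs Hap124: 6
The largest is 10 mismatches, between Hap335 and Hap234; p = 10/14 = 0.714.

0.714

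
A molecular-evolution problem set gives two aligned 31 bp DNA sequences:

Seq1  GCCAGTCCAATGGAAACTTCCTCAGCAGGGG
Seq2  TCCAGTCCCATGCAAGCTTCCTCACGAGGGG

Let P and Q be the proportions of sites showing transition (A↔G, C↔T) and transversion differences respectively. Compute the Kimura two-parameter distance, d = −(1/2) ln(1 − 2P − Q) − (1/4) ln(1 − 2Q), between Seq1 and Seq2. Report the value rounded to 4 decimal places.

Differing sites — 1:G/T (Tv); 9:A/C (Tv); 13:G/C (Tv); 16:A/G (Ti); 25:G/C (Tv); 26:C/G (Tv).
Of the 6 differences, 1 transition and 5 transversions over 31 sites: P = 1/31 = 0.032258, Q = 5/31 = 0.161290.
d = −0.5·ln(0.774194) − 0.25·ln(0.677420) = −0.5·(-0.255933) − 0.25·(-0.389464) = 0.2253.

0.2253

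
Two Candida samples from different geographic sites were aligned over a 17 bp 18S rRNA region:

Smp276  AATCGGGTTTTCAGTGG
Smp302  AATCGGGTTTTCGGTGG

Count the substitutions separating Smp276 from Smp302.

A single mismatch occurs at site 13 (A↔G).
That gives 1 mismatch out of 17 aligned sites, so the Hamming distance is 1.

1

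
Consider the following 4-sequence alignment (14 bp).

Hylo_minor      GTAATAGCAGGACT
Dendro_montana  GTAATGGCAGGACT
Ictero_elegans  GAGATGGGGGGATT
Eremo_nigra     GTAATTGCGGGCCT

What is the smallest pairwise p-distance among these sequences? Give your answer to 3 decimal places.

Pairwise Hamming distances:
  Hylo_minor vs Dendro_montana: 1
  Hylo_minor vs Ictero_elegans: 6
  Hylo_minor vs Eremo_nigra: 3
  Dendro_montana vs Ictero_elegans: 5
  Dendro_montana vs Eremo_nigra: 3
  Ictero_elegans vs Eremo_nigra: 6
The smallest is 1 mismatch, between Hylo_minor and Dendro_montana; p = 1/14 = 0.071.

0.071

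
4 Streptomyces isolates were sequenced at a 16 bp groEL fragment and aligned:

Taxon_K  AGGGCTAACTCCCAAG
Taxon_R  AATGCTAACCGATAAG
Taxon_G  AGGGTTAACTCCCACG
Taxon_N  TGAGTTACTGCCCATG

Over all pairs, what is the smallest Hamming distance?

2

Pairwise Hamming distances:
  Taxon_K vs Taxon_R: 6
  Taxon_K vs Taxon_G: 2
  Taxon_K vs Taxon_N: 7
  Taxon_R vs Taxon_G: 8
  Taxon_R vs Taxon_N: 11
  Taxon_G vs Taxon_N: 6
The smallest is 2, between Taxon_K and Taxon_G.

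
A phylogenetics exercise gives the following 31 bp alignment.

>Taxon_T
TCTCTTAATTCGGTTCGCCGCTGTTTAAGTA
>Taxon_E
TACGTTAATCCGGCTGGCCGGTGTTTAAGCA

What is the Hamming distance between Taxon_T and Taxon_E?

8

The sequences differ at positions 2 (C/A), 3 (T/C), 4 (C/G), 10 (T/C), 14 (T/C), 16 (C/G), 21 (C/G), 30 (T/C).
That gives 8 mismatches out of 31 aligned sites, so the Hamming distance is 8.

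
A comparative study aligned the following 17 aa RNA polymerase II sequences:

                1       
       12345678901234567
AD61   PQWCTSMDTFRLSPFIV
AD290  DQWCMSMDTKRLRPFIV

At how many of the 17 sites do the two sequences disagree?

4

The sequences differ at positions 1 (P/D), 5 (T/M), 10 (F/K), 13 (S/R).
That gives 4 mismatches out of 17 aligned sites, so the Hamming distance is 4.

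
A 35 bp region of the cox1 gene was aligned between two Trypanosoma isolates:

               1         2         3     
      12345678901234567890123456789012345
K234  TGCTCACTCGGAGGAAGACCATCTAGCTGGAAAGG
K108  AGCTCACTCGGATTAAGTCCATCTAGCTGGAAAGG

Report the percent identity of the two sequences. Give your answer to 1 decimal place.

Mismatches occur at site 1 (T/A), site 13 (G/T), site 14 (G/T), site 18 (A/T).
31 of the 35 sites match, so the percent identity is 31/35 × 100 = 88.6%.

88.6%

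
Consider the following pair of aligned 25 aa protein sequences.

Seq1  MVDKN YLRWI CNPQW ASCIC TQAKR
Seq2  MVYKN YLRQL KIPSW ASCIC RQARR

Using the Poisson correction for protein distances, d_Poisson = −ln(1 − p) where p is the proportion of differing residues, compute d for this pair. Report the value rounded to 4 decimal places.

Mismatches occur at site 3 (D→Y), site 9 (W→Q), site 10 (I→L), site 11 (C→K), site 12 (N→I), site 14 (Q→S), site 21 (T→R), site 24 (K→R).
p = 8/25 = 0.320000.
d = −ln(1 − 0.320000) = −ln(0.680000) = 0.3857.

0.3857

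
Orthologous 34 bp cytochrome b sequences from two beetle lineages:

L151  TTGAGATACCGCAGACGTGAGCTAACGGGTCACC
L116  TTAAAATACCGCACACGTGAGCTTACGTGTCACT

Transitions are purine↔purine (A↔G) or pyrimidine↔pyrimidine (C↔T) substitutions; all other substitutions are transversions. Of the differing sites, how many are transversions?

3

Mismatches occur at site 3 (G↔A, transition), site 5 (G↔A, transition), site 14 (G↔C, transversion), site 24 (A↔T, transversion), site 28 (G↔T, transversion), site 34 (C↔T, transition).
Of the 6 differences, 3 transitions and 3 transversions, so the answer is 3.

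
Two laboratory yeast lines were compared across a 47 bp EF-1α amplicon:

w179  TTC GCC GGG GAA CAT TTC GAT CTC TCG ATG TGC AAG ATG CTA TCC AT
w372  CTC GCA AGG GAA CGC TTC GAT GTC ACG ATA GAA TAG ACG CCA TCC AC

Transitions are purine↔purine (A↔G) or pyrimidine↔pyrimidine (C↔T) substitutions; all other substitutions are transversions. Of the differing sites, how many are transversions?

6

Mismatches occur at site 1 (T→C, transition), site 6 (C→A, transversion), site 7 (G→A, transition), site 14 (A→G, transition), site 15 (T→C, transition), site 22 (C→G, transversion), site 25 (T→A, transversion), site 30 (G→A, transition), site 31 (T→G, transversion), site 32 (G→A, transition), site 33 (C→A, transversion), site 34 (A→T, transversion), site 38 (T→C, transition), site 41 (T→C, transition), site 47 (T→C, transition).
Of the 15 differences, 9 transitions and 6 transversions, so the answer is 6.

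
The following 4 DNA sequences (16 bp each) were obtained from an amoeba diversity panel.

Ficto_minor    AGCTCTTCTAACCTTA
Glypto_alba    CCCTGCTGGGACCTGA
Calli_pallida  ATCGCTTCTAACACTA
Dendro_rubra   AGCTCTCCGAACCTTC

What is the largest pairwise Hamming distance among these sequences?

11

Pairwise Hamming distances:
  Ficto_minor vs Glypto_alba: 8
  Ficto_minor vs Calli_pallida: 4
  Ficto_minor vs Dendro_rubra: 3
  Glypto_alba vs Calli_pallida: 11
  Glypto_alba vs Dendro_rubra: 9
  Calli_pallida vs Dendro_rubra: 7
The largest is 11, between Glypto_alba and Calli_pallida.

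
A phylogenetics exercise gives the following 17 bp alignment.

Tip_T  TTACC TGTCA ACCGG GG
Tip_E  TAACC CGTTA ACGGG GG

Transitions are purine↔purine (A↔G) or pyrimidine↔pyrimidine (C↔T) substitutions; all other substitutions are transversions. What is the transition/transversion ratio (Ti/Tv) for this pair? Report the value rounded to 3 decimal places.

1.000

Mismatches occur at site 2 (T→A, transversion), site 6 (T→C, transition), site 9 (C→T, transition), site 13 (C→G, transversion).
Of the 4 differences, 2 transitions and 2 transversions, so Ti/Tv = 2/2 = 1.000.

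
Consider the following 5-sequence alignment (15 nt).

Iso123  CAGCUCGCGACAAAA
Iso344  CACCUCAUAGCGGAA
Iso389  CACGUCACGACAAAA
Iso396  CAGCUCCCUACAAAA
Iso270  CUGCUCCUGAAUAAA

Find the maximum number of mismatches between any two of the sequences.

Pairwise Hamming distances:
  Iso123 vs Iso344: 7
  Iso123 vs Iso389: 3
  Iso123 vs Iso396: 2
  Iso123 vs Iso270: 5
  Iso344 vs Iso389: 6
  Iso344 vs Iso396: 7
  Iso344 vs Iso270: 8
  Iso389 vs Iso396: 4
  Iso389 vs Iso270: 7
  Iso396 vs Iso270: 5
The largest is 8, between Iso344 and Iso270.

8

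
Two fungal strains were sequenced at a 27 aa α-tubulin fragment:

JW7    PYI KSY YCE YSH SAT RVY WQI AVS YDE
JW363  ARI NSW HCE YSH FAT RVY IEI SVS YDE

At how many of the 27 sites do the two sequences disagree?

Differing sites — 1:P/A; 2:Y/R; 4:K/N; 6:Y/W; 7:Y/H; 13:S/F; 19:W/I; 20:Q/E; 22:A/S.
That gives 9 mismatches out of 27 aligned sites, so the Hamming distance is 9.

9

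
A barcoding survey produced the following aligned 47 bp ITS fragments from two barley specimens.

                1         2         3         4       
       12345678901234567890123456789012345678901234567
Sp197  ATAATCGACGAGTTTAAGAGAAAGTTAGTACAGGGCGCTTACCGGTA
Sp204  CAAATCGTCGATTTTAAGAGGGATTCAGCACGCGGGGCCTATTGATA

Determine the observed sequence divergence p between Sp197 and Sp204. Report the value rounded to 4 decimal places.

0.3404

Mismatches occur at site 1 (A↔C), site 2 (T↔A), site 8 (A↔T), site 12 (G↔T), site 21 (A↔G), site 22 (A↔G), site 24 (G↔T), site 26 (T↔C), site 29 (T↔C), site 32 (A↔G), site 33 (G↔C), site 36 (C↔G), site 39 (T↔C), site 42 (C↔T), site 43 (C↔T), site 45 (G↔A).
There are 16 differences over 47 sites, so p = 16/47 = 0.3404.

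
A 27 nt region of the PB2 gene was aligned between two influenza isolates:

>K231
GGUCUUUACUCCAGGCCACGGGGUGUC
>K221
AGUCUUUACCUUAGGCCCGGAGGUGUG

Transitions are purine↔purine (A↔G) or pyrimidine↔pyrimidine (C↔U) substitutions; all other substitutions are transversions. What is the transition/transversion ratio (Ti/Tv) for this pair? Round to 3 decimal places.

1.667

The sequences differ at positions 1 (G/A, transition), 10 (U/C, transition), 11 (C/U, transition), 12 (C/U, transition), 18 (A/C, transversion), 19 (C/G, transversion), 21 (G/A, transition), 27 (C/G, transversion).
Of the 8 differences, 5 transitions and 3 transversions, so Ti/Tv = 5/3 = 1.667.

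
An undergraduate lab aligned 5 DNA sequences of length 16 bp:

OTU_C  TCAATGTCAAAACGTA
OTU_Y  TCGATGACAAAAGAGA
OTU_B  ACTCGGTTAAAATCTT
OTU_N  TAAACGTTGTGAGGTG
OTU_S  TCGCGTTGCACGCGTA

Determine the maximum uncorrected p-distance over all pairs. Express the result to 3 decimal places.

0.750

Pairwise Hamming distances:
  OTU_C vs OTU_Y: 5
  OTU_C vs OTU_B: 8
  OTU_C vs OTU_N: 8
  OTU_C vs OTU_S: 8
  OTU_Y vs OTU_B: 10
  OTU_Y vs OTU_N: 11
  OTU_Y vs OTU_S: 11
  OTU_B vs OTU_N: 11
  OTU_B vs OTU_S: 10
  OTU_N vs OTU_S: 12
The largest is 12 mismatches, between OTU_N and OTU_S; p = 12/16 = 0.750.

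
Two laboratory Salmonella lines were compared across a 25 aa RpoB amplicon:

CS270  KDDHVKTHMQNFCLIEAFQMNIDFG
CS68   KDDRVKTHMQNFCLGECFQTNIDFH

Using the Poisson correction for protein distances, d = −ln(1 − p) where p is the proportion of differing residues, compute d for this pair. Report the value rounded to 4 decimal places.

The sequences differ at positions 4 (H/R), 15 (I/G), 17 (A/C), 20 (M/T), 25 (G/H).
p = 5/25 = 0.200000.
d = −ln(1 − 0.200000) = −ln(0.800000) = 0.2231.

0.2231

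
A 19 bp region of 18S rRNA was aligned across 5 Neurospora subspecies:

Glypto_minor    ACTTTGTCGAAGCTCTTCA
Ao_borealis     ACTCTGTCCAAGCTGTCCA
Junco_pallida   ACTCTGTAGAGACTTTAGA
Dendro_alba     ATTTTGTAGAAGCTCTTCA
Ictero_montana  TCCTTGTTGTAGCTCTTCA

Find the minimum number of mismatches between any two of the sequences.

Pairwise Hamming distances:
  Glypto_minor vs Ao_borealis: 4
  Glypto_minor vs Junco_pallida: 7
  Glypto_minor vs Dendro_alba: 2
  Glypto_minor vs Ictero_montana: 4
  Ao_borealis vs Junco_pallida: 7
  Ao_borealis vs Dendro_alba: 6
  Ao_borealis vs Ictero_montana: 8
  Junco_pallida vs Dendro_alba: 7
  Junco_pallida vs Ictero_montana: 10
  Dendro_alba vs Ictero_montana: 5
The smallest is 2, between Glypto_minor and Dendro_alba.

2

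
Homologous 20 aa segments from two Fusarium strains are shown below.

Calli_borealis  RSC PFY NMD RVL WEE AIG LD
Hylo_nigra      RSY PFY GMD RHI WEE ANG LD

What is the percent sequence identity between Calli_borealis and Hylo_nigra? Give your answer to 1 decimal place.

75.0%

Differing sites — 3:C/Y; 7:N/G; 11:V/H; 12:L/I; 17:I/N.
15 of the 20 sites match, so the percent identity is 15/20 × 100 = 75.0%.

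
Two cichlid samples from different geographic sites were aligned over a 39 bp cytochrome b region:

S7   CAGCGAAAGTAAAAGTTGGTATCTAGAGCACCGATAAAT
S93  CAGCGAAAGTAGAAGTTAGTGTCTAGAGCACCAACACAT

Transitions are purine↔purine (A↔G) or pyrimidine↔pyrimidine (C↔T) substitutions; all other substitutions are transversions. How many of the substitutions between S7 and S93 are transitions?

The sequences differ at positions 12 (A/G, transition), 18 (G/A, transition), 21 (A/G, transition), 33 (G/A, transition), 35 (T/C, transition), 37 (A/C, transversion).
Of the 6 differences, 5 transitions and 1 transversion, so the answer is 5.

5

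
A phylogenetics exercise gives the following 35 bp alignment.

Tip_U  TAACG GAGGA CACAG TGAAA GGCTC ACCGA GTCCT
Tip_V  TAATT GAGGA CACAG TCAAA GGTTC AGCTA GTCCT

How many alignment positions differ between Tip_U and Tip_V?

Differing sites — 4:C/T; 5:G/T; 17:G/C; 23:C/T; 27:C/G; 29:G/T.
That gives 6 mismatches out of 35 aligned sites, so the Hamming distance is 6.

6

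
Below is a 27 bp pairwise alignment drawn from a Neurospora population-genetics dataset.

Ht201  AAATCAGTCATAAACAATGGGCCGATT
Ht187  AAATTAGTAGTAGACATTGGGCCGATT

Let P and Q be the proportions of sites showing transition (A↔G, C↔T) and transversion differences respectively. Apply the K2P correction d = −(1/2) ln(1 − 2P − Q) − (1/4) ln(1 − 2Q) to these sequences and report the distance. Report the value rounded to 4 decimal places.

0.2158

Mismatches occur at site 5 (C↔T, transition), site 9 (C↔A, transversion), site 10 (A↔G, transition), site 13 (A↔G, transition), site 17 (A↔T, transversion).
Of the 5 differences, 3 transitions and 2 transversions over 27 sites: P = 3/27 = 0.111111, Q = 2/27 = 0.074074.
d = −0.5·ln(0.703704) − 0.25·ln(0.851852) = −0.5·(-0.351397) − 0.25·(-0.160342) = 0.2158.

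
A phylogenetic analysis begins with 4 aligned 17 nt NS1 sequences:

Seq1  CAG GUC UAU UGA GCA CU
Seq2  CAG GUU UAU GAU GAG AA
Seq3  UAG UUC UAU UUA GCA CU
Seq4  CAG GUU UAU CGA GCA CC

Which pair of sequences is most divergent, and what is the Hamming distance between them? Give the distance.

Pairwise Hamming distances:
  Seq1 vs Seq2: 8
  Seq1 vs Seq3: 3
  Seq1 vs Seq4: 3
  Seq2 vs Seq3: 10
  Seq2 vs Seq4: 7
  Seq3 vs Seq4: 6
The largest is 10, between Seq2 and Seq3.

10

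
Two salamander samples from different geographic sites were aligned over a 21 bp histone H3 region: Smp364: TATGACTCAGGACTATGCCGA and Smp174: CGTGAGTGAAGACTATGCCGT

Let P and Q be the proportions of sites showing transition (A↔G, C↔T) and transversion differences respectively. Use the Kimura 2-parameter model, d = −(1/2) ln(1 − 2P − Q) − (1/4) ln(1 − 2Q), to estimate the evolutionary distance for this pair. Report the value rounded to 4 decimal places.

0.3639

Differing sites — 1:T/C (Ti); 2:A/G (Ti); 6:C/G (Tv); 8:C/G (Tv); 10:G/A (Ti); 21:A/T (Tv).
Of the 6 differences, 3 transitions and 3 transversions over 21 sites: P = 3/21 = 0.142857, Q = 3/21 = 0.142857.
d = −0.5·ln(0.571429) − 0.25·ln(0.714286) = −0.5·(-0.559615) − 0.25·(-0.336472) = 0.3639.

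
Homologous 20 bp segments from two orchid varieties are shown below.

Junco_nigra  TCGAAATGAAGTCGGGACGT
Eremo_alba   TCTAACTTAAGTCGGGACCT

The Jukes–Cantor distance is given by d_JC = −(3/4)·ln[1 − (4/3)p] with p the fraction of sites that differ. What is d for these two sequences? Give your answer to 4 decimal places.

0.2326

Mismatches occur at site 3 (G↔T), site 6 (A↔C), site 8 (G↔T), site 19 (G↔C).
p = 4/20 = 0.200000.
d = −0.75 · ln(1 − (4/3)·0.200000) = −0.75 · ln(0.733333) = −0.75 · (-0.310155) = 0.2326.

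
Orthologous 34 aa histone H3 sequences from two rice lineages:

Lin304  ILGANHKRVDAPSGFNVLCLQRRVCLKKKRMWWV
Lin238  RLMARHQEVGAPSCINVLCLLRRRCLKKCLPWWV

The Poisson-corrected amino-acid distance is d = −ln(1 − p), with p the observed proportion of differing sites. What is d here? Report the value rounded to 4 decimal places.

0.4818

The sequences differ at positions 1 (I/R), 3 (G/M), 5 (N/R), 7 (K/Q), 8 (R/E), 10 (D/G), 14 (G/C), 15 (F/I), 21 (Q/L), 24 (V/R), 29 (K/C), 30 (R/L), 31 (M/P).
p = 13/34 = 0.382353.
d = −ln(1 − 0.382353) = −ln(0.617647) = 0.4818.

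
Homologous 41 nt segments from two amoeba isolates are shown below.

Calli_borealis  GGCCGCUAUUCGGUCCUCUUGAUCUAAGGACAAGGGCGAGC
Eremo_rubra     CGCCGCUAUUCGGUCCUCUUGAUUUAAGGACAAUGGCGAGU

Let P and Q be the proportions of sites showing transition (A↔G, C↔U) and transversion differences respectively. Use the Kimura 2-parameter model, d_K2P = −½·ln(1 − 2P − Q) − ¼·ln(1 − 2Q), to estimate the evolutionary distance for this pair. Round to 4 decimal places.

0.1048

Mismatches occur at site 1 (G→C, transversion), site 24 (C→U, transition), site 34 (G→U, transversion), site 41 (C→U, transition).
Of the 4 differences, 2 transitions and 2 transversions over 41 sites: P = 2/41 = 0.048780, Q = 2/41 = 0.048780.
d = −0.5·ln(0.853660) − 0.25·ln(0.902440) = −0.5·(-0.158222) − 0.25·(-0.102653) = 0.1048.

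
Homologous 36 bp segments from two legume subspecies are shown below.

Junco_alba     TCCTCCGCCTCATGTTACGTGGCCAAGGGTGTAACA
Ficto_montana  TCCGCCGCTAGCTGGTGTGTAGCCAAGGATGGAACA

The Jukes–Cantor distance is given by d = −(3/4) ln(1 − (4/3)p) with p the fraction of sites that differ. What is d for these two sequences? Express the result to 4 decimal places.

0.3924

The sequences differ at positions 4 (T/G), 9 (C/T), 10 (T/A), 11 (C/G), 12 (A/C), 15 (T/G), 17 (A/G), 18 (C/T), 21 (G/A), 29 (G/A), 32 (T/G).
p = 11/36 = 0.305556.
d = −0.75 · ln(1 − (4/3)·0.305556) = −0.75 · ln(0.592592) = −0.75 · (-0.523249) = 0.3924.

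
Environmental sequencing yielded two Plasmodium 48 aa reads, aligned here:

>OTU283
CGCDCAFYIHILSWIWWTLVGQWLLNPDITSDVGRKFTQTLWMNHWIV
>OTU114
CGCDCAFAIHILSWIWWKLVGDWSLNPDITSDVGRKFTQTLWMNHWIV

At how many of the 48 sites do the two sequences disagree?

Differing sites — 8:Y/A; 18:T/K; 22:Q/D; 24:L/S.
That gives 4 mismatches out of 48 aligned sites, so the Hamming distance is 4.

4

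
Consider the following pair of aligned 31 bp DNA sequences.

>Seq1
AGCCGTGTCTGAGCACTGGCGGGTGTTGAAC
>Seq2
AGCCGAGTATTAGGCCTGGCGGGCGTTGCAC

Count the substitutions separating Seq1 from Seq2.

The sequences differ at positions 6 (T/A), 9 (C/A), 11 (G/T), 14 (C/G), 15 (A/C), 24 (T/C), 29 (A/C).
That gives 7 mismatches out of 31 aligned sites, so the Hamming distance is 7.

7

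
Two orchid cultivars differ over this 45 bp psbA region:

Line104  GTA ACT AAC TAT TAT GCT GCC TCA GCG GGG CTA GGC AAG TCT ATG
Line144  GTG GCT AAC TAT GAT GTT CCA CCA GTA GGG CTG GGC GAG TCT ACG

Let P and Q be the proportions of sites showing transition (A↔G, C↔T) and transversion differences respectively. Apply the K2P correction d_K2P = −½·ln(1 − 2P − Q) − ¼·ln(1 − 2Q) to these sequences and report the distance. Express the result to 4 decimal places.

0.3501

Mismatches occur at site 3 (A→G, transition), site 4 (A→G, transition), site 13 (T→G, transversion), site 17 (C→T, transition), site 19 (G→C, transversion), site 21 (C→A, transversion), site 22 (T→C, transition), site 26 (C→T, transition), site 27 (G→A, transition), site 33 (A→G, transition), site 37 (A→G, transition), site 44 (T→C, transition).
Of the 12 differences, 9 transitions and 3 transversions over 45 sites: P = 9/45 = 0.200000, Q = 3/45 = 0.066667.
d = −0.5·ln(0.533333) − 0.25·ln(0.866666) = −0.5·(-0.628609) − 0.25·(-0.143102) = 0.3501.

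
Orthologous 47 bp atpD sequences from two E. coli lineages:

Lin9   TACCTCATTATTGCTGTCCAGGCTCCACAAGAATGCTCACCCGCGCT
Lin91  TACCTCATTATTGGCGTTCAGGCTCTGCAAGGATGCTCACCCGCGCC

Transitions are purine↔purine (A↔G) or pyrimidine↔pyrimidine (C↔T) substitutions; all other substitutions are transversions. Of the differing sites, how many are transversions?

The sequences differ at positions 14 (C/G, transversion), 15 (T/C, transition), 18 (C/T, transition), 26 (C/T, transition), 27 (A/G, transition), 32 (A/G, transition), 47 (T/C, transition).
Of the 7 differences, 6 transitions and 1 transversion, so the answer is 1.

1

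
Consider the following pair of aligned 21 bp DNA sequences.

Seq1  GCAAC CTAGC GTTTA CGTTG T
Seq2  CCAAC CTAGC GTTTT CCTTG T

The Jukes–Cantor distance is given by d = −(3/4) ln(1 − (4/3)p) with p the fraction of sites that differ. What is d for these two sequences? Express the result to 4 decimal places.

Differing sites — 1:G/C; 15:A/T; 17:G/C.
p = 3/21 = 0.142857.
d = −0.75 · ln(1 − (4/3)·0.142857) = −0.75 · ln(0.809524) = −0.75 · (-0.211309) = 0.1585.

0.1585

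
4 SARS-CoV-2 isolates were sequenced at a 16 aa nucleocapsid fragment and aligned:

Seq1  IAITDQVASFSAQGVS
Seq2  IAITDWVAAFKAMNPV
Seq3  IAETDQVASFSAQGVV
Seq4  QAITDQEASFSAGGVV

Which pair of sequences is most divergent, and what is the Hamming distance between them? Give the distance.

8

Pairwise Hamming distances:
  Seq1 vs Seq2: 7
  Seq1 vs Seq3: 2
  Seq1 vs Seq4: 4
  Seq2 vs Seq3: 7
  Seq2 vs Seq4: 8
  Seq3 vs Seq4: 4
The largest is 8, between Seq2 and Seq4.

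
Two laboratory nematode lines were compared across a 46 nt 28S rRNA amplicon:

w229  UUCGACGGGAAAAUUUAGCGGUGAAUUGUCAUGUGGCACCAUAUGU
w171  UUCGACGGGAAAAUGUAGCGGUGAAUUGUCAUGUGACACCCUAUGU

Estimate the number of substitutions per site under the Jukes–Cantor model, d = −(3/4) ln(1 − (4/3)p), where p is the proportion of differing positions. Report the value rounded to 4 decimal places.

0.0682

The sequences differ at positions 15 (U/G), 36 (G/A), 41 (A/C).
p = 3/46 = 0.065217.
d = −0.75 · ln(1 − (4/3)·0.065217) = −0.75 · ln(0.913044) = −0.75 · (-0.090971) = 0.0682.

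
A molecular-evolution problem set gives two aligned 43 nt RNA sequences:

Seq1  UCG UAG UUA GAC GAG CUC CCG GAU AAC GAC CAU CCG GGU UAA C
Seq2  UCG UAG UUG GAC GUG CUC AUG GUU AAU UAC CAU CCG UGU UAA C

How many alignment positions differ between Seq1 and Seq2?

8

Differing sites — 9:A/G; 14:A/U; 19:C/A; 20:C/U; 23:A/U; 27:C/U; 28:G/U; 37:G/U.
That gives 8 mismatches out of 43 aligned sites, so the Hamming distance is 8.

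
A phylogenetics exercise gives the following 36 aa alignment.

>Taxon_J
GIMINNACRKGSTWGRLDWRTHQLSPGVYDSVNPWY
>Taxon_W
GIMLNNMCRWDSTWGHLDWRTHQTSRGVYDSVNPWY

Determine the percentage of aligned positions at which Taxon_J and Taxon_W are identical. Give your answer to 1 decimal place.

80.6%

The sequences differ at positions 4 (I/L), 7 (A/M), 10 (K/W), 11 (G/D), 16 (R/H), 24 (L/T), 26 (P/R).
29 of the 36 sites match, so the percent identity is 29/36 × 100 = 80.6%.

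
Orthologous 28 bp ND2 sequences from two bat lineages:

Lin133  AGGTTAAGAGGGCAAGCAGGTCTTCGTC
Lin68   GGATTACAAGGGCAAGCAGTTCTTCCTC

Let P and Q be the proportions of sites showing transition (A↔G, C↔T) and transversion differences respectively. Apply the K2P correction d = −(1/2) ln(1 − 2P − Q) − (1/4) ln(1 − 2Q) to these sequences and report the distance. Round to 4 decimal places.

Mismatches occur at site 1 (A/G, transition), site 3 (G/A, transition), site 7 (A/C, transversion), site 8 (G/A, transition), site 20 (G/T, transversion), site 26 (G/C, transversion).
Of the 6 differences, 3 transitions and 3 transversions over 28 sites: P = 3/28 = 0.107143, Q = 3/28 = 0.107143.
d = −0.5·ln(0.678571) − 0.25·ln(0.785714) = −0.5·(-0.387766) − 0.25·(-0.241162) = 0.2542.

0.2542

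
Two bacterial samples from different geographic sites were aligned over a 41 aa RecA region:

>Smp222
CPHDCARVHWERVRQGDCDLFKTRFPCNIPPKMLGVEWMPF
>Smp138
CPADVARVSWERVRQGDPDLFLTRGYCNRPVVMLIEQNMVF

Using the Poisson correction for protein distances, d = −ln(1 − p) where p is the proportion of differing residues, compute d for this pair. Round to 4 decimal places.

Differing sites — 3:H/A; 5:C/V; 9:H/S; 18:C/P; 22:K/L; 25:F/G; 26:P/Y; 29:I/R; 31:P/V; 32:K/V; 35:G/I; 36:V/E; 37:E/Q; 38:W/N; 40:P/V.
p = 15/41 = 0.365854.
d = −ln(1 − 0.365854) = −ln(0.634146) = 0.4555.

0.4555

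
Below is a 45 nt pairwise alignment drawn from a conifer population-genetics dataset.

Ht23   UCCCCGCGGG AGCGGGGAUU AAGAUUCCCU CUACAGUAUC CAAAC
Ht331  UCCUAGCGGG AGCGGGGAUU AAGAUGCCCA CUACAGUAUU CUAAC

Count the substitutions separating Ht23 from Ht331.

6

The sequences differ at positions 4 (C/U), 5 (C/A), 26 (U/G), 30 (U/A), 40 (C/U), 42 (A/U).
That gives 6 mismatches out of 45 aligned sites, so the Hamming distance is 6.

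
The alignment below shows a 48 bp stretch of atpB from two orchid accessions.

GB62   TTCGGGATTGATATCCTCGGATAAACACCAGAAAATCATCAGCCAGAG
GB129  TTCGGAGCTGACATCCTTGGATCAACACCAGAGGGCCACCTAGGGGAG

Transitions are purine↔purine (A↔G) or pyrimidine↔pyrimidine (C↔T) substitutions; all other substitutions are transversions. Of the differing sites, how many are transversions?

The sequences differ at positions 6 (G/A, transition), 7 (A/G, transition), 8 (T/C, transition), 12 (T/C, transition), 18 (C/T, transition), 23 (A/C, transversion), 33 (A/G, transition), 34 (A/G, transition), 35 (A/G, transition), 36 (T/C, transition), 39 (T/C, transition), 41 (A/T, transversion), 42 (G/A, transition), 43 (C/G, transversion), 44 (C/G, transversion), 45 (A/G, transition).
Of the 16 differences, 12 transitions and 4 transversions, so the answer is 4.

4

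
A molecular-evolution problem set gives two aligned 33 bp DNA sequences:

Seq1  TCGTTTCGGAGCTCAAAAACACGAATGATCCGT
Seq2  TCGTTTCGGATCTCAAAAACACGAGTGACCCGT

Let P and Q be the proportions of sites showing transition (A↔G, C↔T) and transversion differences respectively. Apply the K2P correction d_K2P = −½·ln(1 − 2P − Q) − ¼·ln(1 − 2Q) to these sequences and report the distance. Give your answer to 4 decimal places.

0.0978

Differing sites — 11:G/T (Tv); 25:A/G (Ti); 29:T/C (Ti).
Of the 3 differences, 2 transitions and 1 transversion over 33 sites: P = 2/33 = 0.060606, Q = 1/33 = 0.030303.
d = −0.5·ln(0.848485) − 0.25·ln(0.939394) = −0.5·(-0.164303) − 0.25·(-0.062520) = 0.0978.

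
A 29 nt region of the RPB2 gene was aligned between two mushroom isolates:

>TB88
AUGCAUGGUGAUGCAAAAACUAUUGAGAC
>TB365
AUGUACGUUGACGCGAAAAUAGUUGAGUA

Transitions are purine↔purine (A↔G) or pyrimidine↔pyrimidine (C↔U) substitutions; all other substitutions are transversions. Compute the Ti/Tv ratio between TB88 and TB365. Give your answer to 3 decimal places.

Mismatches occur at site 4 (C→U, transition), site 6 (U→C, transition), site 8 (G→U, transversion), site 12 (U→C, transition), site 15 (A→G, transition), site 20 (C→U, transition), site 21 (U→A, transversion), site 22 (A→G, transition), site 28 (A→U, transversion), site 29 (C→A, transversion).
Of the 10 differences, 6 transitions and 4 transversions, so Ti/Tv = 6/4 = 1.500.

1.500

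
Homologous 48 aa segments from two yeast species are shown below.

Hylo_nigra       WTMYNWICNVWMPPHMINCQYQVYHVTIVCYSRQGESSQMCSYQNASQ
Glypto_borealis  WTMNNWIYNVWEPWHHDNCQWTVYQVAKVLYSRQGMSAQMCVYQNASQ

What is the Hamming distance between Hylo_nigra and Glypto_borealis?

The sequences differ at positions 4 (Y/N), 8 (C/Y), 12 (M/E), 14 (P/W), 16 (M/H), 17 (I/D), 21 (Y/W), 22 (Q/T), 25 (H/Q), 27 (T/A), 28 (I/K), 30 (C/L), 36 (E/M), 38 (S/A), 42 (S/V).
That gives 15 mismatches out of 48 aligned sites, so the Hamming distance is 15.

15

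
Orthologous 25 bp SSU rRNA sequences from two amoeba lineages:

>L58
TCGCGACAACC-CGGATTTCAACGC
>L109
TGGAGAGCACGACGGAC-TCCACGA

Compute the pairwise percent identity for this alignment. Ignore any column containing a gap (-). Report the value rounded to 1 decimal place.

65.2%

Excluding the 2 gap columns leaves 23 comparable sites.
Mismatches occur at site 2 (C→G), site 4 (C→A), site 7 (C→G), site 8 (A→C), site 11 (C→G), site 17 (T→C), site 21 (A→C), site 25 (C→A).
15 of the 23 comparable sites match, so the percent identity is 15/23 × 100 = 65.2%.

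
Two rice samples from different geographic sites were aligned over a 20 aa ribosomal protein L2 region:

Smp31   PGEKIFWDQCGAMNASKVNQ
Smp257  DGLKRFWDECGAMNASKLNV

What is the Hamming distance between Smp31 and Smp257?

The sequences differ at positions 1 (P/D), 3 (E/L), 5 (I/R), 9 (Q/E), 18 (V/L), 20 (Q/V).
That gives 6 mismatches out of 20 aligned sites, so the Hamming distance is 6.

6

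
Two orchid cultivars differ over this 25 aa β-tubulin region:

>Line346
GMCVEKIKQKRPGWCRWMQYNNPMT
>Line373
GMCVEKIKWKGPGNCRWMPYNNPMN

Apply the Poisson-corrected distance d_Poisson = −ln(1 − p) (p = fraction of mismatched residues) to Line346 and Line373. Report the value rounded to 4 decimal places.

Mismatches occur at site 9 (Q/W), site 11 (R/G), site 14 (W/N), site 19 (Q/P), site 25 (T/N).
p = 5/25 = 0.200000.
d = −ln(1 − 0.200000) = −ln(0.800000) = 0.2231.

0.2231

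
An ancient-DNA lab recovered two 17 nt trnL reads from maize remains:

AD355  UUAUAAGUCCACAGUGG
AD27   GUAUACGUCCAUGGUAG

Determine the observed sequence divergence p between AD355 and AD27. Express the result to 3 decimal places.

0.294

The sequences differ at positions 1 (U/G), 6 (A/C), 12 (C/U), 13 (A/G), 16 (G/A).
There are 5 differences over 17 sites, so p = 5/17 = 0.294.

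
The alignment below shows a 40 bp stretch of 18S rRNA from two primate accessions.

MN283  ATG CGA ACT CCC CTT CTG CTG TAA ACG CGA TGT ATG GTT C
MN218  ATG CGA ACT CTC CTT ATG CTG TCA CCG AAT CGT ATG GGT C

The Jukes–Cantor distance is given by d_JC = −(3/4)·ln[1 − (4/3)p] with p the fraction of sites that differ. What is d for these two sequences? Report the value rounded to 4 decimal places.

Differing sites — 11:C/T; 16:C/A; 23:A/C; 25:A/C; 28:C/A; 29:G/A; 30:A/T; 31:T/C; 38:T/G.
p = 9/40 = 0.225000.
d = −0.75 · ln(1 − (4/3)·0.225000) = −0.75 · ln(0.700000) = −0.75 · (-0.356675) = 0.2675.

0.2675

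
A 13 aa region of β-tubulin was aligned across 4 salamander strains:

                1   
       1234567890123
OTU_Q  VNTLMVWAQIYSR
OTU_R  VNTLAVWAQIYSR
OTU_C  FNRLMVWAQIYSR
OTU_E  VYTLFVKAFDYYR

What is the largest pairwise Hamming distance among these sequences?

Pairwise Hamming distances:
  OTU_Q vs OTU_R: 1
  OTU_Q vs OTU_C: 2
  OTU_Q vs OTU_E: 6
  OTU_R vs OTU_C: 3
  OTU_R vs OTU_E: 6
  OTU_C vs OTU_E: 8
The largest is 8, between OTU_C and OTU_E.

8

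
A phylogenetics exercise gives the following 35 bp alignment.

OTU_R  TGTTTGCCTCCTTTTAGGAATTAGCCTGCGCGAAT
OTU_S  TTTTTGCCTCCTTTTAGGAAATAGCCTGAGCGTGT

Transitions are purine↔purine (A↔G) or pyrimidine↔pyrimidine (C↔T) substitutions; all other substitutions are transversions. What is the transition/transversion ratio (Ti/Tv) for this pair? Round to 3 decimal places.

Differing sites — 2:G/T (Tv); 21:T/A (Tv); 29:C/A (Tv); 33:A/T (Tv); 34:A/G (Ti).
Of the 5 differences, 1 transition and 4 transversions, so Ti/Tv = 1/4 = 0.250.

0.250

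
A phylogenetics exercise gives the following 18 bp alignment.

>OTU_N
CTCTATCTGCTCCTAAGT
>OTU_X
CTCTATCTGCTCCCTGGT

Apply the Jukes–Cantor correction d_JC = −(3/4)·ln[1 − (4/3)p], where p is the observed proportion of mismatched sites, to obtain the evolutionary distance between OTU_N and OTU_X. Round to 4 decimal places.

0.1885

The sequences differ at positions 14 (T/C), 15 (A/T), 16 (A/G).
p = 3/18 = 0.166667.
d = −0.75 · ln(1 − (4/3)·0.166667) = −0.75 · ln(0.777777) = −0.75 · (-0.251315) = 0.1885.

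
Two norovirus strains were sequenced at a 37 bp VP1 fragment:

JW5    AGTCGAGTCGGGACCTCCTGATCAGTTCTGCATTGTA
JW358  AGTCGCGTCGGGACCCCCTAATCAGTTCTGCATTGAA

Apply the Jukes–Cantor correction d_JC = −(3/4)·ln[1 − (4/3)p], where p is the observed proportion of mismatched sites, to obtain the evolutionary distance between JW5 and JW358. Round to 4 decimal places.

Differing sites — 6:A/C; 16:T/C; 20:G/A; 36:T/A.
p = 4/37 = 0.108108.
d = −0.75 · ln(1 − (4/3)·0.108108) = −0.75 · ln(0.855856) = −0.75 · (-0.155653) = 0.1167.

0.1167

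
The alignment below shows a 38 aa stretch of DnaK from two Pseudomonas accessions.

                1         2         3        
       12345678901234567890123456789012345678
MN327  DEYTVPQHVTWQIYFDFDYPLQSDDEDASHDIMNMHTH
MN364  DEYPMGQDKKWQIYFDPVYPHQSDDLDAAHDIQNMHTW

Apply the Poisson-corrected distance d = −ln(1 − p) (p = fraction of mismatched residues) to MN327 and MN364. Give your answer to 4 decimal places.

Differing sites — 4:T/P; 5:V/M; 6:P/G; 8:H/D; 9:V/K; 10:T/K; 17:F/P; 18:D/V; 21:L/H; 26:E/L; 29:S/A; 33:M/Q; 38:H/W.
p = 13/38 = 0.342105.
d = −ln(1 − 0.342105) = −ln(0.657895) = 0.4187.

0.4187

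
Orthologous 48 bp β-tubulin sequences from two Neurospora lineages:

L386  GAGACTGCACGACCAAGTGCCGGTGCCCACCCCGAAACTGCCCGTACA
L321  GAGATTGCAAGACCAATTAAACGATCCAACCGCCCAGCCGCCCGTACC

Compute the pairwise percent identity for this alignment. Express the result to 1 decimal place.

The sequences differ at positions 5 (C/T), 10 (C/A), 17 (G/T), 19 (G/A), 20 (C/A), 21 (C/A), 22 (G/C), 24 (T/A), 25 (G/T), 28 (C/A), 32 (C/G), 34 (G/C), 35 (A/C), 37 (A/G), 39 (T/C), 48 (A/C).
32 of the 48 sites match, so the percent identity is 32/48 × 100 = 66.7%.

66.7%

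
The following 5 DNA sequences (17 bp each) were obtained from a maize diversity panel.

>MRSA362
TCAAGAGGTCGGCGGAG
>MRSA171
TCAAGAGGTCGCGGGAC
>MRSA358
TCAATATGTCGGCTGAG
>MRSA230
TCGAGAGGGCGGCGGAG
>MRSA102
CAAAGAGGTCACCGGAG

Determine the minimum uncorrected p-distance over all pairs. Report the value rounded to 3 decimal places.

Pairwise Hamming distances:
  MRSA362 vs MRSA171: 3
  MRSA362 vs MRSA358: 3
  MRSA362 vs MRSA230: 2
  MRSA362 vs MRSA102: 4
  MRSA171 vs MRSA358: 6
  MRSA171 vs MRSA230: 5
  MRSA171 vs MRSA102: 5
  MRSA358 vs MRSA230: 5
  MRSA358 vs MRSA102: 7
  MRSA230 vs MRSA102: 6
The smallest is 2 mismatches, between MRSA362 and MRSA230; p = 2/17 = 0.118.

0.118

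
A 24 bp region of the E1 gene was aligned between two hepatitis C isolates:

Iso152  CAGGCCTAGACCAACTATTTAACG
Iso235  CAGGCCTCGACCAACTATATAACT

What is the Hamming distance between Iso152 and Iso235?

3

The sequences differ at positions 8 (A/C), 19 (T/A), 24 (G/T).
That gives 3 mismatches out of 24 aligned sites, so the Hamming distance is 3.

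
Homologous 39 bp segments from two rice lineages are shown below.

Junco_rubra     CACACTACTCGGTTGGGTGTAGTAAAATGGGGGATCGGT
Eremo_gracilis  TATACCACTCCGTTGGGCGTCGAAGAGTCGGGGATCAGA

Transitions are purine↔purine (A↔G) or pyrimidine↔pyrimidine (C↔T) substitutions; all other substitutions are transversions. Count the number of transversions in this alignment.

5

The sequences differ at positions 1 (C/T, transition), 3 (C/T, transition), 6 (T/C, transition), 11 (G/C, transversion), 18 (T/C, transition), 21 (A/C, transversion), 23 (T/A, transversion), 25 (A/G, transition), 27 (A/G, transition), 29 (G/C, transversion), 37 (G/A, transition), 39 (T/A, transversion).
Of the 12 differences, 7 transitions and 5 transversions, so the answer is 5.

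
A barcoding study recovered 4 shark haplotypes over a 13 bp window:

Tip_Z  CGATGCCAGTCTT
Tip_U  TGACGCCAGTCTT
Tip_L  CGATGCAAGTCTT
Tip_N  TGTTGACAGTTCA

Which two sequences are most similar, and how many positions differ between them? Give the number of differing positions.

Pairwise Hamming distances:
  Tip_Z vs Tip_U: 2
  Tip_Z vs Tip_L: 1
  Tip_Z vs Tip_N: 6
  Tip_U vs Tip_L: 3
  Tip_U vs Tip_N: 6
  Tip_L vs Tip_N: 7
The smallest is 1, between Tip_Z and Tip_L.

1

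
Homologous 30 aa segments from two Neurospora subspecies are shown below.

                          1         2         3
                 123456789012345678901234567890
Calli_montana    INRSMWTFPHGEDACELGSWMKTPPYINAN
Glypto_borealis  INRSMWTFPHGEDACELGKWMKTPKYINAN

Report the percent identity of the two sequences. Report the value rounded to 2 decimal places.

93.33%

The sequences differ at positions 19 (S/K), 25 (P/K).
28 of the 30 sites match, so the percent identity is 28/30 × 100 = 93.33%.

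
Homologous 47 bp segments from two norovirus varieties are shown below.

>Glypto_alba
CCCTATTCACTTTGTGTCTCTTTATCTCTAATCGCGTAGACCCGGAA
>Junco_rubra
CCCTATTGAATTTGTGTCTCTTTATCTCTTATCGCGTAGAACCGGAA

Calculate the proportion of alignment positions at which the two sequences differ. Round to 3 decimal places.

0.085

Mismatches occur at site 8 (C↔G), site 10 (C↔A), site 30 (A↔T), site 41 (C↔A).
There are 4 differences over 47 sites, so p = 4/47 = 0.085.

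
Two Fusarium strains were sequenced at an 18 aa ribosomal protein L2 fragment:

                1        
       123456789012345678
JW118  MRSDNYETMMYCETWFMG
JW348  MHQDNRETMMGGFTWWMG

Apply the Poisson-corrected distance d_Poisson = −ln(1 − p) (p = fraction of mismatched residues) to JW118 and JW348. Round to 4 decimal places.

The sequences differ at positions 2 (R/H), 3 (S/Q), 6 (Y/R), 11 (Y/G), 12 (C/G), 13 (E/F), 16 (F/W).
p = 7/18 = 0.388889.
d = −ln(1 − 0.388889) = −ln(0.611111) = 0.4925.

0.4925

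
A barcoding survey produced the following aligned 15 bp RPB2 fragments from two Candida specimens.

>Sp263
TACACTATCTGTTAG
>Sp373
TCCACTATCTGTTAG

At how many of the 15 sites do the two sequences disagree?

1

The sequences differ at position 2 (A/C).
That gives 1 mismatch out of 15 aligned sites, so the Hamming distance is 1.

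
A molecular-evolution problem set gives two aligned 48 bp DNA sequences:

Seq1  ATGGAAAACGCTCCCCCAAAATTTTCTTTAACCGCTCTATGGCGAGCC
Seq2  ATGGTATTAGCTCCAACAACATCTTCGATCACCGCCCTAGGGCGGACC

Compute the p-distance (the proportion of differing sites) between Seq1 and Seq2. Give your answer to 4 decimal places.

0.3125

Mismatches occur at site 5 (A↔T), site 7 (A↔T), site 8 (A↔T), site 9 (C↔A), site 15 (C↔A), site 16 (C↔A), site 20 (A↔C), site 23 (T↔C), site 27 (T↔G), site 28 (T↔A), site 30 (A↔C), site 36 (T↔C), site 40 (T↔G), site 45 (A↔G), site 46 (G↔A).
There are 15 differences over 48 sites, so p = 15/48 = 0.3125.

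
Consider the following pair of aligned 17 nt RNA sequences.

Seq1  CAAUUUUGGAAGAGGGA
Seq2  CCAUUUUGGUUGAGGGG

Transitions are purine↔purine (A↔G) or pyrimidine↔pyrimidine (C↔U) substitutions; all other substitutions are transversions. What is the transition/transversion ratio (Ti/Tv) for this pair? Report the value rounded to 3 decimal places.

Differing sites — 2:A/C (Tv); 10:A/U (Tv); 11:A/U (Tv); 17:A/G (Ti).
Of the 4 differences, 1 transition and 3 transversions, so Ti/Tv = 1/3 = 0.333.

0.333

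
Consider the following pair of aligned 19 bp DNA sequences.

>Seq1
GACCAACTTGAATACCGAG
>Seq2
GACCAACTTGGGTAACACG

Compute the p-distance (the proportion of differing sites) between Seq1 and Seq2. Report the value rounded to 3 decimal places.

Mismatches occur at site 11 (A→G), site 12 (A→G), site 15 (C→A), site 17 (G→A), site 18 (A→C).
There are 5 differences over 19 sites, so p = 5/19 = 0.263.

0.263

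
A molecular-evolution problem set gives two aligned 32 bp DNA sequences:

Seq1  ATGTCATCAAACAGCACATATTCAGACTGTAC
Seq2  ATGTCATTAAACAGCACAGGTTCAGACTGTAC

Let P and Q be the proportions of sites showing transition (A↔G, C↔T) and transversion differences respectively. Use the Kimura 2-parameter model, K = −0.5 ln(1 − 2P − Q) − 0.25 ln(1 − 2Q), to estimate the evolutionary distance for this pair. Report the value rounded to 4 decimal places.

0.1011

Differing sites — 8:C/T (Ti); 19:T/G (Tv); 20:A/G (Ti).
Of the 3 differences, 2 transitions and 1 transversion over 32 sites: P = 2/32 = 0.062500, Q = 1/32 = 0.031250.
d = −0.5·ln(0.843750) − 0.25·ln(0.937500) = −0.5·(-0.169899) − 0.25·(-0.064539) = 0.1011.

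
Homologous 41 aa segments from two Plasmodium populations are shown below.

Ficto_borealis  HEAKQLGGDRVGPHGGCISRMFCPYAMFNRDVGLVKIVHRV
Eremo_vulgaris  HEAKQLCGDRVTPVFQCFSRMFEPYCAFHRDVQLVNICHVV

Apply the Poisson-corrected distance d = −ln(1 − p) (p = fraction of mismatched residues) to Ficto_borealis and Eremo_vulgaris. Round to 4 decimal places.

Mismatches occur at site 7 (G↔C), site 12 (G↔T), site 14 (H↔V), site 15 (G↔F), site 16 (G↔Q), site 18 (I↔F), site 23 (C↔E), site 26 (A↔C), site 27 (M↔A), site 29 (N↔H), site 33 (G↔Q), site 36 (K↔N), site 38 (V↔C), site 40 (R↔V).
p = 14/41 = 0.341463.
d = −ln(1 − 0.341463) = −ln(0.658537) = 0.4177.

0.4177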